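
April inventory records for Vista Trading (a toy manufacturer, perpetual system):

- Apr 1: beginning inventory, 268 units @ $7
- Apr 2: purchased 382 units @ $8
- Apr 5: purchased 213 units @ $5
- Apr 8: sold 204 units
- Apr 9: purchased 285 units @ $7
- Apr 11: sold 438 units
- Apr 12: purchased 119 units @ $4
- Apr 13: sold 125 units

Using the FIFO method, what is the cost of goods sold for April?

Apr 8, 204 sold [FIFO — oldest first]: 204 @ $7 = $1,428
Apr 11, 438 sold [FIFO — oldest first]: 64 @ $7 + 374 @ $8 = $3,440
Apr 13, 125 sold [FIFO — oldest first]: 8 @ $8 + 117 @ $5 = $649
Total COGS = $1,428 + $3,440 + $649 = $5,517
Ending inventory: 96 @ $5 + 285 @ $7 + 119 @ $4 = $2,951
Check: goods available $8,468 = COGS $5,517 + ending $2,951

COGS = $5,517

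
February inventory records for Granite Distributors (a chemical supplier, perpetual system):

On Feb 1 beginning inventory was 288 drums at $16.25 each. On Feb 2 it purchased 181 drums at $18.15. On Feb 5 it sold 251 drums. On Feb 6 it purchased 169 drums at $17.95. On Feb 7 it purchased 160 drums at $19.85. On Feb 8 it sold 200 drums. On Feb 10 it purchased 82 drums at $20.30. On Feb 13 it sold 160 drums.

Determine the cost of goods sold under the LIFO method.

COGS = $11,381.35

Feb 5, 251 sold [LIFO — newest first]: 181 @ $18.15 + 70 @ $16.25 = $4,422.65
Feb 8, 200 sold [LIFO — newest first]: 160 @ $19.85 + 40 @ $17.95 = $3,894.00
Feb 13, 160 sold [LIFO — newest first]: 82 @ $20.30 + 78 @ $17.95 = $3,064.70
Total COGS = $4,422.65 + $3,894.00 + $3,064.70 = $11,381.35
Ending inventory: 218 @ $16.25 + 51 @ $17.95 = $4,457.95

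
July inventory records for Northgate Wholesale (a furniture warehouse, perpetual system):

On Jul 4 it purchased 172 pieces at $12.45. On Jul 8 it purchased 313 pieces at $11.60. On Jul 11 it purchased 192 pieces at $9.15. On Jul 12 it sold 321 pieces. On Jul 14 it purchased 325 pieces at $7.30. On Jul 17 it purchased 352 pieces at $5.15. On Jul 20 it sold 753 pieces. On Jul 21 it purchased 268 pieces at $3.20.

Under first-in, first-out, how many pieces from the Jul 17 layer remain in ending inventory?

Jul 12, 321 sold [FIFO — oldest first]: 172 @ $12.45 + 149 @ $11.60 = $3,869.80
Jul 20, 753 sold [FIFO — oldest first]: 164 @ $11.60 + 192 @ $9.15 + 325 @ $7.30 + 72 @ $5.15 = $6,402.50
Total COGS = $3,869.80 + $6,402.50 = $10,272.30
Ending inventory: 280 @ $5.15 + 268 @ $3.20 = $2,299.60
Check: goods available $12,571.90 = COGS $10,272.30 + ending $2,299.60

280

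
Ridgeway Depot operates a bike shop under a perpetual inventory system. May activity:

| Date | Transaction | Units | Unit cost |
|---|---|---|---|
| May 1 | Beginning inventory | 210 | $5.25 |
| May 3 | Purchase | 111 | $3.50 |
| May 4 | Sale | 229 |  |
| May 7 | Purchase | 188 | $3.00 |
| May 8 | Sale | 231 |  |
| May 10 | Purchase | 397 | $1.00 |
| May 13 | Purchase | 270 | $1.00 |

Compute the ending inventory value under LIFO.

May 4, 229 sold [LIFO — newest first]: 111 @ $3.50 + 118 @ $5.25 = $1,008.00
May 8, 231 sold [LIFO — newest first]: 188 @ $3.00 + 43 @ $5.25 = $789.75
Total COGS = $1,008.00 + $789.75 = $1,797.75
Ending inventory: 49 @ $5.25 + 397 @ $1.00 + 270 @ $1.00 = $924.25

Ending inventory = $924.25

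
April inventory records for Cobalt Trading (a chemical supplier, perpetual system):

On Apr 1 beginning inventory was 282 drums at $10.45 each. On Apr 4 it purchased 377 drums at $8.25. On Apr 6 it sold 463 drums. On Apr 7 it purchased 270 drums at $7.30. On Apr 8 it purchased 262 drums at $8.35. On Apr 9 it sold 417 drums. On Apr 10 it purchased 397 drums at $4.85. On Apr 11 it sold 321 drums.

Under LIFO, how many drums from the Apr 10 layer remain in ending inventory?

Apr 6, 463 sold [LIFO — newest first]: 377 @ $8.25 + 86 @ $10.45 = $4,008.95
Apr 9, 417 sold [LIFO — newest first]: 262 @ $8.35 + 155 @ $7.30 = $3,319.20
Apr 11, 321 sold [LIFO — newest first]: 321 @ $4.85 = $1,556.85
Total COGS = $4,008.95 + $3,319.20 + $1,556.85 = $8,885.00
Ending inventory: 196 @ $10.45 + 115 @ $7.30 + 76 @ $4.85 = $3,256.30

76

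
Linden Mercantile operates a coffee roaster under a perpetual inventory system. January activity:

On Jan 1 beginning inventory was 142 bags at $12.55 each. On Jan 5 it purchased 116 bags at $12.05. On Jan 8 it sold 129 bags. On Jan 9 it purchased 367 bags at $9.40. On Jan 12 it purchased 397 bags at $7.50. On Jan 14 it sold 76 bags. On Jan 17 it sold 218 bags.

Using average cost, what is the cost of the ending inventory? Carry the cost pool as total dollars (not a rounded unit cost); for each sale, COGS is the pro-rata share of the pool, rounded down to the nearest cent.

After Jan 1: 142 on hand, pool $1,782.10 (≈ $12.5500 each)
After Jan 5: 258 on hand, pool $3,179.90 (≈ $12.3252 each)
Jan 8, sell 129: 129/258 × $3,179.90 → $1,589.95
After Jan 9: 496 on hand, pool $5,039.75 (≈ $10.1608 each)
After Jan 12: 893 on hand, pool $8,017.25 (≈ $8.9779 each)
Jan 14, sell 76: 76/893 × $8,017.25 → $682.31
Jan 17, sell 218: 218/817 × $7,334.94 → $1,957.18
Total COGS = $1,589.95 + $682.31 + $1,957.18 = $4,229.44
Ending inventory (cost pool remaining) = $5,377.76

Ending inventory = $5,377.76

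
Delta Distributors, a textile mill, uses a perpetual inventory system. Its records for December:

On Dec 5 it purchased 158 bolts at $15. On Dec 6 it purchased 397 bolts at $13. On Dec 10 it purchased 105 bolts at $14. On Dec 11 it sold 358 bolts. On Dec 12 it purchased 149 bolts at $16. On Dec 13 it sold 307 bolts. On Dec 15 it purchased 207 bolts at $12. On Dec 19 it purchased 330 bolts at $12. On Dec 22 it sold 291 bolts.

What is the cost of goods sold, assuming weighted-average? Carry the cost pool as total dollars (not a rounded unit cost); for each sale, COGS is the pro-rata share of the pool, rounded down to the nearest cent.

COGS = $12,949.56

After Dec 5: 158 on hand, pool $2,370.00 (≈ $15.0000 each)
After Dec 6: 555 on hand, pool $7,531.00 (≈ $13.5694 each)
After Dec 10: 660 on hand, pool $9,001.00 (≈ $13.6379 each)
Dec 11, sell 358: 358/660 × $9,001.00 → $4,882.36
After Dec 12: 451 on hand, pool $6,502.64 (≈ $14.4183 each)
Dec 13, sell 307: 307/451 × $6,502.64 → $4,426.40
After Dec 15: 351 on hand, pool $4,560.24 (≈ $12.9921 each)
After Dec 19: 681 on hand, pool $8,520.24 (≈ $12.5114 each)
Dec 22, sell 291: 291/681 × $8,520.24 → $3,640.80
Total COGS = $4,882.36 + $4,426.40 + $3,640.80 = $12,949.56
Ending inventory (cost pool remaining) = $4,879.44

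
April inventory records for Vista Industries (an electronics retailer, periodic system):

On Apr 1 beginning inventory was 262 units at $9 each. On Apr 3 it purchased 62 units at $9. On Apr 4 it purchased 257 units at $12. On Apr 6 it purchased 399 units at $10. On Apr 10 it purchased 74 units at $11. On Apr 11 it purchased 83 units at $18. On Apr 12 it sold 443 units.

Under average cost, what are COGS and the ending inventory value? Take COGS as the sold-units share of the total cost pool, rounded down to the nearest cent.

Apr 12, sell 443: 443/1137 × $12,298.00 → $4,791.56
Ending inventory (cost pool remaining) = $7,506.44

COGS = $4,791.56; ending inventory = $7,506.44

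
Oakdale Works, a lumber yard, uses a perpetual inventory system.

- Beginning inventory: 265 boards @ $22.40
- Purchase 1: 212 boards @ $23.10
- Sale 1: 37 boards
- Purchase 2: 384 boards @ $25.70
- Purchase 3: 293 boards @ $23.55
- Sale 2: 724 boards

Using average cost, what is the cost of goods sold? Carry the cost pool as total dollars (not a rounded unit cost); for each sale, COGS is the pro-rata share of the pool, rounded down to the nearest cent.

COGS = $18,186.39

After Beginning: 265 on hand, pool $5,936.00 (≈ $22.4000 each)
After Purchase 1: 477 on hand, pool $10,833.20 (≈ $22.7111 each)
Sale 1, sell 37: 37/477 × $10,833.20 → $840.31
After Purchase 2: 824 on hand, pool $19,861.69 (≈ $24.1040 each)
After Purchase 3: 1117 on hand, pool $26,761.84 (≈ $23.9587 each)
Sale 2, sell 724: 724/1117 × $26,761.84 → $17,346.08
Total COGS = $840.31 + $17,346.08 = $18,186.39
Ending inventory (cost pool remaining) = $9,415.76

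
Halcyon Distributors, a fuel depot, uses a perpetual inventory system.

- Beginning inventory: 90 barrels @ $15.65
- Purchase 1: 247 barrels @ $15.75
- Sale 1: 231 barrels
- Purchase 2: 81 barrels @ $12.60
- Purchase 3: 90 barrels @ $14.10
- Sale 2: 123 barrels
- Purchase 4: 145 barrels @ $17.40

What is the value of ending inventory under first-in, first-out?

Ending inventory = $4,598.40

Sale 1 (231) [FIFO — oldest first]: 90 @ $15.65 + 141 @ $15.75 = $3,629.25
Sale 2 (123) [FIFO — oldest first]: 106 @ $15.75 + 17 @ $12.60 = $1,883.70
Total COGS = $3,629.25 + $1,883.70 = $5,512.95
Ending inventory: 64 @ $12.60 + 90 @ $14.10 + 145 @ $17.40 = $4,598.40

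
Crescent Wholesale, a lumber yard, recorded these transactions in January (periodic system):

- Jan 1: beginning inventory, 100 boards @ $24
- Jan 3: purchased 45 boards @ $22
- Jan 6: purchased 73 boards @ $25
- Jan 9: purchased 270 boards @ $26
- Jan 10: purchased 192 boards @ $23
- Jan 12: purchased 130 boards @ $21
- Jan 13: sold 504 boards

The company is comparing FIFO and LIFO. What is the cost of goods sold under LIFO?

COGS = $11,878

FIFO COGS: 100 @ $24 + 45 @ $22 + 73 @ $25 + 270 @ $26 + 16 @ $23 = $12,603
LIFO COGS: 130 @ $21 + 192 @ $23 + 182 @ $26 = $11,878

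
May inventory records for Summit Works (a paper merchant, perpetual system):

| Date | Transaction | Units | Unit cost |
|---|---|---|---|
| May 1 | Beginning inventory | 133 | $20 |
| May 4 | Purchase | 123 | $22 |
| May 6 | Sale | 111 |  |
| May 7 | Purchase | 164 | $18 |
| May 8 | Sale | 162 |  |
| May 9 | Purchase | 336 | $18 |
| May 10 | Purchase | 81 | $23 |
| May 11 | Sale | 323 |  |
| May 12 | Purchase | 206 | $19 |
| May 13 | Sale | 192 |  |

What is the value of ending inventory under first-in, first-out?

Ending inventory = $5,041

May 6, 111 sold [FIFO — oldest first]: 111 @ $20 = $2,220
May 8, 162 sold [FIFO — oldest first]: 22 @ $20 + 123 @ $22 + 17 @ $18 = $3,452
May 11, 323 sold [FIFO — oldest first]: 147 @ $18 + 176 @ $18 = $5,814
May 13, 192 sold [FIFO — oldest first]: 160 @ $18 + 32 @ $23 = $3,616
Total COGS = $2,220 + $3,452 + $5,814 + $3,616 = $15,102
Ending inventory: 49 @ $23 + 206 @ $19 = $5,041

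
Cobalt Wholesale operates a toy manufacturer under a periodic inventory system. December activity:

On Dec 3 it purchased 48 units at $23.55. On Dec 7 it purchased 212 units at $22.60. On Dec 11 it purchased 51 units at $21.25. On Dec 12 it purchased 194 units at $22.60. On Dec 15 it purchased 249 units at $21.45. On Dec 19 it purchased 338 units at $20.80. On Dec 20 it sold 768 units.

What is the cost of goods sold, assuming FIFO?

COGS = $17,022.00

Dec 20, 768 sold [FIFO — oldest first]: 48 @ $23.55 + 212 @ $22.60 + 51 @ $21.25 + 194 @ $22.60 + 249 @ $21.45 + 14 @ $20.80 = $17,022.00
Ending inventory: 324 @ $20.80 = $6,739.20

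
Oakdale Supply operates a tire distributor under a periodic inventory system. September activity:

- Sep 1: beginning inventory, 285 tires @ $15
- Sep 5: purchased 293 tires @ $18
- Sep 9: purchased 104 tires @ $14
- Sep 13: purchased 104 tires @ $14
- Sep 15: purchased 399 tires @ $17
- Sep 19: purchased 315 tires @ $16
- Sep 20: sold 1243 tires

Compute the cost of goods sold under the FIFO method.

Sep 20, 1243 sold [FIFO — oldest first]: 285 @ $15 + 293 @ $18 + 104 @ $14 + 104 @ $14 + 399 @ $17 + 58 @ $16 = $20,172
Ending inventory: 257 @ $16 = $4,112
Check: goods available $24,284 = COGS $20,172 + ending $4,112

COGS = $20,172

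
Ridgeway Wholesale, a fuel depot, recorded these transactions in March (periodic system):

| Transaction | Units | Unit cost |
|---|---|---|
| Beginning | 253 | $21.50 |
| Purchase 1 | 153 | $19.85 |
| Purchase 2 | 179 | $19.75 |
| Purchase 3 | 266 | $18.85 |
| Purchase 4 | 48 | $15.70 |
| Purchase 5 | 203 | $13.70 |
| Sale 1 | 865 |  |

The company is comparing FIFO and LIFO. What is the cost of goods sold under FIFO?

FIFO COGS: 253 @ $21.50 + 153 @ $19.85 + 179 @ $19.75 + 266 @ $18.85 + 14 @ $15.70 = $17,245.70
LIFO COGS: 203 @ $13.70 + 48 @ $15.70 + 266 @ $18.85 + 179 @ $19.75 + 153 @ $19.85 + 16 @ $21.50 = $15,465.10

COGS = $17,245.70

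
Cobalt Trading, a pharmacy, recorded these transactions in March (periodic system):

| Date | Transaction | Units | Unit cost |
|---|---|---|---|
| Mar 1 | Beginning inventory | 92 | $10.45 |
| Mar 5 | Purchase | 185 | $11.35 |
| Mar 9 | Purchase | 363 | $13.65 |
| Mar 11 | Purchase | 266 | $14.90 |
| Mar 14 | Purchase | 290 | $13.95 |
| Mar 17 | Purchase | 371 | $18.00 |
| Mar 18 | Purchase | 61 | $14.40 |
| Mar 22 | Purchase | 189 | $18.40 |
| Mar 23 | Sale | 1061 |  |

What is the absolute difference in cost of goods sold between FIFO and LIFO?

FIFO COGS: 92 @ $10.45 + 185 @ $11.35 + 363 @ $13.65 + 266 @ $14.90 + 155 @ $13.95 = $14,141.75
LIFO COGS: 189 @ $18.40 + 61 @ $14.40 + 371 @ $18.00 + 290 @ $13.95 + 150 @ $14.90 = $17,314.50
Difference = |$14,141.75 − $17,314.50| = $3,172.75

$3,172.75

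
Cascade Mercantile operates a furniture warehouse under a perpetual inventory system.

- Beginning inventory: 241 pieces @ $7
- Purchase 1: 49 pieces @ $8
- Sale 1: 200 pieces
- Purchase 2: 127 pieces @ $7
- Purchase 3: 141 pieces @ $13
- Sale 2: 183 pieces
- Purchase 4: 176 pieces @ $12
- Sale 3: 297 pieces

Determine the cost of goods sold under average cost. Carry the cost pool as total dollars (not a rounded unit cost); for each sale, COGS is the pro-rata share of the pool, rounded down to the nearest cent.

After Beginning: 241 on hand, pool $1,687.00 (≈ $7.0000 each)
After Purchase 1: 290 on hand, pool $2,079.00 (≈ $7.1690 each)
Sale 1, sell 200: 200/290 × $2,079.00 → $1,433.79
After Purchase 2: 217 on hand, pool $1,534.21 (≈ $7.0701 each)
After Purchase 3: 358 on hand, pool $3,367.21 (≈ $9.4056 each)
Sale 2, sell 183: 183/358 × $3,367.21 → $1,721.22
After Purchase 4: 351 on hand, pool $3,757.99 (≈ $10.7065 each)
Sale 3, sell 297: 297/351 × $3,757.99 → $3,179.83
Total COGS = $1,433.79 + $1,721.22 + $3,179.83 = $6,334.84
Ending inventory (cost pool remaining) = $578.16
Check: goods available $6,913.00 = COGS $6,334.84 + ending $578.16

COGS = $6,334.84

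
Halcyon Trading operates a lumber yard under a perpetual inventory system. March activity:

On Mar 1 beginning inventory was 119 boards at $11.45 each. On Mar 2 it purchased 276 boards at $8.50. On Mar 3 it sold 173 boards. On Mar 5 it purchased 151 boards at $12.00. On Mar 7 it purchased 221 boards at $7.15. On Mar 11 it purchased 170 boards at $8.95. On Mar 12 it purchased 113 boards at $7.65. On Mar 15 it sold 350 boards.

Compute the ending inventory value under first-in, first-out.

Mar 3, 173 sold [FIFO — oldest first]: 119 @ $11.45 + 54 @ $8.50 = $1,821.55
Mar 15, 350 sold [FIFO — oldest first]: 222 @ $8.50 + 128 @ $12.00 = $3,423.00
Total COGS = $1,821.55 + $3,423.00 = $5,244.55
Ending inventory: 23 @ $12.00 + 221 @ $7.15 + 170 @ $8.95 + 113 @ $7.65 = $4,242.10
Check: goods available $9,486.65 = COGS $5,244.55 + ending $4,242.10

Ending inventory = $4,242.10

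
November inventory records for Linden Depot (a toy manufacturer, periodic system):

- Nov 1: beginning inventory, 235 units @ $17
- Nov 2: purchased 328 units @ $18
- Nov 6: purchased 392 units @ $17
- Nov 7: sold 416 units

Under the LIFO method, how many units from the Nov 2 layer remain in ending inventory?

Nov 7, 416 sold [LIFO — newest first]: 392 @ $17 + 24 @ $18 = $7,096
Ending inventory: 235 @ $17 + 304 @ $18 = $9,467

304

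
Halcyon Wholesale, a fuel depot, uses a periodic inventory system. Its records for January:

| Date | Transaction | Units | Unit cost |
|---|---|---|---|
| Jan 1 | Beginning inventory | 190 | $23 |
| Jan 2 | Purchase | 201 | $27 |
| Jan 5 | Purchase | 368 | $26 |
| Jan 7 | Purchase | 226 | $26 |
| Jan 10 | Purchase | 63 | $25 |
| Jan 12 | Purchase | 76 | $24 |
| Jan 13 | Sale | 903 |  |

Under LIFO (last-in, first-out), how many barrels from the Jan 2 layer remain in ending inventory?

31

Jan 13, 903 sold [LIFO — newest first]: 76 @ $24 + 63 @ $25 + 226 @ $26 + 368 @ $26 + 170 @ $27 = $23,433
Ending inventory: 190 @ $23 + 31 @ $27 = $5,207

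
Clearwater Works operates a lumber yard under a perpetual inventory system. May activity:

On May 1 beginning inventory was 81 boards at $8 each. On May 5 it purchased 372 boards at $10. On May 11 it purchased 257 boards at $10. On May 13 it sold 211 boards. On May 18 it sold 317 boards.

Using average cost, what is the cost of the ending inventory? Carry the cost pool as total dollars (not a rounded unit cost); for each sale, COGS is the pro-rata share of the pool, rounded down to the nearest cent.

After May 1: 81 on hand, pool $648.00 (≈ $8.0000 each)
After May 5: 453 on hand, pool $4,368.00 (≈ $9.6424 each)
After May 11: 710 on hand, pool $6,938.00 (≈ $9.7718 each)
May 13, sell 211: 211/710 × $6,938.00 → $2,061.85
May 18, sell 317: 317/499 × $4,876.15 → $3,097.67
Total COGS = $2,061.85 + $3,097.67 = $5,159.52
Ending inventory (cost pool remaining) = $1,778.48
Check: goods available $6,938.00 = COGS $5,159.52 + ending $1,778.48

Ending inventory = $1,778.48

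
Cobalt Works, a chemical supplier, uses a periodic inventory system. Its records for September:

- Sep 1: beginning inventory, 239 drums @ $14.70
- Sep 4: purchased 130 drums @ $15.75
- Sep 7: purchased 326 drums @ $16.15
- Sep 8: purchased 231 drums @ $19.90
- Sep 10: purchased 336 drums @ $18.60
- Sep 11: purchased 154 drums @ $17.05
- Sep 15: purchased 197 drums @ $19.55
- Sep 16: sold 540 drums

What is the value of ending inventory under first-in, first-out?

Sep 16, 540 sold [FIFO — oldest first]: 239 @ $14.70 + 130 @ $15.75 + 171 @ $16.15 = $8,322.45
Ending inventory: 155 @ $16.15 + 231 @ $19.90 + 336 @ $18.60 + 154 @ $17.05 + 197 @ $19.55 = $19,826.80

Ending inventory = $19,826.80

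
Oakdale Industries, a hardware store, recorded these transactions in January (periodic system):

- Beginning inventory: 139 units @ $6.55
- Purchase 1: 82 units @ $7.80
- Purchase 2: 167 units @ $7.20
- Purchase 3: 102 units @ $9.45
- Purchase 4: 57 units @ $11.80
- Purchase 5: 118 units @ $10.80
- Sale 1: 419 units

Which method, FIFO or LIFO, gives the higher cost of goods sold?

FIFO COGS: 139 @ $6.55 + 82 @ $7.80 + 167 @ $7.20 + 31 @ $9.45 = $3,045.40
LIFO COGS: 118 @ $10.80 + 57 @ $11.80 + 102 @ $9.45 + 142 @ $7.20 = $3,933.30

LIFO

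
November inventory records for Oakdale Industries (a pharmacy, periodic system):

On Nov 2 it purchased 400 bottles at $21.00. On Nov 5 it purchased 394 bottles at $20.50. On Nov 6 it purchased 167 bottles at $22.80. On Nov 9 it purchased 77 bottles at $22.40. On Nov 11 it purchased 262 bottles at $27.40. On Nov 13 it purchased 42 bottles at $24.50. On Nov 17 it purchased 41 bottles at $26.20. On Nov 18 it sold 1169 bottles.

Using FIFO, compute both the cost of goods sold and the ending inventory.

COGS = $25,598.80; ending inventory = $5,692.60

Nov 18, 1169 sold [FIFO — oldest first]: 400 @ $21.00 + 394 @ $20.50 + 167 @ $22.80 + 77 @ $22.40 + 131 @ $27.40 = $25,598.80
Ending inventory: 131 @ $27.40 + 42 @ $24.50 + 41 @ $26.20 = $5,692.60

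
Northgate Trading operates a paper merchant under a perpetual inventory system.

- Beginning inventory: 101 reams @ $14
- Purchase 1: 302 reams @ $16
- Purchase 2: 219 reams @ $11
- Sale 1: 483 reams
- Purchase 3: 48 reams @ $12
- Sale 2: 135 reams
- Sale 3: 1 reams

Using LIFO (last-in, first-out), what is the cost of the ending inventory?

Sale 1 (483) [LIFO — newest first]: 219 @ $11 + 264 @ $16 = $6,633
Sale 2 (135) [LIFO — newest first]: 48 @ $12 + 38 @ $16 + 49 @ $14 = $1,870
Sale 3 (1) [LIFO — newest first]: 1 @ $14 = $14
Total COGS = $6,633 + $1,870 + $14 = $8,517
Ending inventory: 51 @ $14 = $714

Ending inventory = $714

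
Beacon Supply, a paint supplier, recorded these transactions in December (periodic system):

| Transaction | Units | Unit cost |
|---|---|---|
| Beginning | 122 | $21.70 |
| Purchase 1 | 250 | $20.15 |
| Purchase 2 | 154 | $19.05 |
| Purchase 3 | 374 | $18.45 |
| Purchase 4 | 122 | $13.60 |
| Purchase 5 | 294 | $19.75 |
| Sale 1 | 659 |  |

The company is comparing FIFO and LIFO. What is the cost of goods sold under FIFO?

FIFO COGS: 122 @ $21.70 + 250 @ $20.15 + 154 @ $19.05 + 133 @ $18.45 = $13,072.45
LIFO COGS: 294 @ $19.75 + 122 @ $13.60 + 243 @ $18.45 = $11,949.05

COGS = $13,072.45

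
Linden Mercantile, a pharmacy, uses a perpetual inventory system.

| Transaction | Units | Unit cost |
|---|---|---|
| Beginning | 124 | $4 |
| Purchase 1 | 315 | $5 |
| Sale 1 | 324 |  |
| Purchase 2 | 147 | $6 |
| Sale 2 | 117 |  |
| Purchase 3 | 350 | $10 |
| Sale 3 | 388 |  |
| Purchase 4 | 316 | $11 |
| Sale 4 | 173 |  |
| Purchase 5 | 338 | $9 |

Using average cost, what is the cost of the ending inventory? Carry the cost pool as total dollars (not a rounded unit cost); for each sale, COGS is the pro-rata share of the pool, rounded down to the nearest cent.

After Beginning: 124 on hand, pool $496.00 (≈ $4.0000 each)
After Purchase 1: 439 on hand, pool $2,071.00 (≈ $4.7175 each)
Sale 1, sell 324: 324/439 × $2,071.00 → $1,528.48
After Purchase 2: 262 on hand, pool $1,424.52 (≈ $5.4371 each)
Sale 2, sell 117: 117/262 × $1,424.52 → $636.14
After Purchase 3: 495 on hand, pool $4,288.38 (≈ $8.6634 each)
Sale 3, sell 388: 388/495 × $4,288.38 → $3,361.39
After Purchase 4: 423 on hand, pool $4,402.99 (≈ $10.4090 each)
Sale 4, sell 173: 173/423 × $4,402.99 → $1,800.75
After Purchase 5: 588 on hand, pool $5,644.24 (≈ $9.5990 each)
Total COGS = $1,528.48 + $636.14 + $3,361.39 + $1,800.75 = $7,326.76
Ending inventory (cost pool remaining) = $5,644.24
Check: goods available $12,971.00 = COGS $7,326.76 + ending $5,644.24

Ending inventory = $5,644.24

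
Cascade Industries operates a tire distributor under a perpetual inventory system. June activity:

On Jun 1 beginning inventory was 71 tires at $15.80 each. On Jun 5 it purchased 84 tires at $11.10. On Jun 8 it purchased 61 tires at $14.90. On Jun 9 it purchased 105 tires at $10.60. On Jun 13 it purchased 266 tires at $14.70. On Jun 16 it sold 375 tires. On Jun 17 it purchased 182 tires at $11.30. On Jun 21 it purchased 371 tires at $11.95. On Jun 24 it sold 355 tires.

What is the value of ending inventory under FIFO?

Ending inventory = $4,874.15

Jun 16, 375 sold [FIFO — oldest first]: 71 @ $15.80 + 84 @ $11.10 + 61 @ $14.90 + 105 @ $10.60 + 54 @ $14.70 = $4,869.90
Jun 24, 355 sold [FIFO — oldest first]: 212 @ $14.70 + 143 @ $11.30 = $4,732.30
Total COGS = $4,869.90 + $4,732.30 = $9,602.20
Ending inventory: 39 @ $11.30 + 371 @ $11.95 = $4,874.15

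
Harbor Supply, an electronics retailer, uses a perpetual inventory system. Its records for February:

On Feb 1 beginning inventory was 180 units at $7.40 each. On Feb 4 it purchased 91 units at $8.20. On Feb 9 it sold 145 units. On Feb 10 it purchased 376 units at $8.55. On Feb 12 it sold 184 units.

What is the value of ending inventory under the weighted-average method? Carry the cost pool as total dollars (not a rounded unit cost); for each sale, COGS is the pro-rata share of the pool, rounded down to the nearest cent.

After Feb 1: 180 on hand, pool $1,332.00 (≈ $7.4000 each)
After Feb 4: 271 on hand, pool $2,078.20 (≈ $7.6686 each)
Feb 9, sell 145: 145/271 × $2,078.20 → $1,111.95
After Feb 10: 502 on hand, pool $4,181.05 (≈ $8.3288 each)
Feb 12, sell 184: 184/502 × $4,181.05 → $1,532.49
Total COGS = $1,111.95 + $1,532.49 = $2,644.44
Ending inventory (cost pool remaining) = $2,648.56
Check: goods available $5,293.00 = COGS $2,644.44 + ending $2,648.56

Ending inventory = $2,648.56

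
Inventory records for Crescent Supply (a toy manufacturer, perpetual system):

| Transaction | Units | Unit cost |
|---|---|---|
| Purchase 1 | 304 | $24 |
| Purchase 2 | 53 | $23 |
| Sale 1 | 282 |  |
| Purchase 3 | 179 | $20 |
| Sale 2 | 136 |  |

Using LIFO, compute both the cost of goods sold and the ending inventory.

COGS = $9,435; ending inventory = $2,660

Sale 1 (282) [LIFO — newest first]: 53 @ $23 + 229 @ $24 = $6,715
Sale 2 (136) [LIFO — newest first]: 136 @ $20 = $2,720
Total COGS = $6,715 + $2,720 = $9,435
Ending inventory: 75 @ $24 + 43 @ $20 = $2,660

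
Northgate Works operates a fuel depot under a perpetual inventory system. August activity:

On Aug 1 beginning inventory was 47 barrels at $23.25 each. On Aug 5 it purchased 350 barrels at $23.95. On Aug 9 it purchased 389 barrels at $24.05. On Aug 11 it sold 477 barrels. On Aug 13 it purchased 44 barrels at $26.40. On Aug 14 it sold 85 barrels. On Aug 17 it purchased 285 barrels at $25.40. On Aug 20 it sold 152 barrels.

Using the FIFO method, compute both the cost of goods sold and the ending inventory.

Aug 11, 477 sold [FIFO — oldest first]: 47 @ $23.25 + 350 @ $23.95 + 80 @ $24.05 = $11,399.25
Aug 14, 85 sold [FIFO — oldest first]: 85 @ $24.05 = $2,044.25
Aug 20, 152 sold [FIFO — oldest first]: 152 @ $24.05 = $3,655.60
Total COGS = $11,399.25 + $2,044.25 + $3,655.60 = $17,099.10
Ending inventory: 72 @ $24.05 + 44 @ $26.40 + 285 @ $25.40 = $10,132.20
Check: goods available $27,231.30 = COGS $17,099.10 + ending $10,132.20

COGS = $17,099.10; ending inventory = $10,132.20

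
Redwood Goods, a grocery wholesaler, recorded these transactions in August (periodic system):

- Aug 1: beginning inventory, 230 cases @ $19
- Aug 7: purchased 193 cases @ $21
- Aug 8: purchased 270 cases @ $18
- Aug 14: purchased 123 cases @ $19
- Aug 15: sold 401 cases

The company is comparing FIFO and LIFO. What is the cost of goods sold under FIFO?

COGS = $7,961

FIFO COGS: 230 @ $19 + 171 @ $21 = $7,961
LIFO COGS: 123 @ $19 + 270 @ $18 + 8 @ $21 = $7,365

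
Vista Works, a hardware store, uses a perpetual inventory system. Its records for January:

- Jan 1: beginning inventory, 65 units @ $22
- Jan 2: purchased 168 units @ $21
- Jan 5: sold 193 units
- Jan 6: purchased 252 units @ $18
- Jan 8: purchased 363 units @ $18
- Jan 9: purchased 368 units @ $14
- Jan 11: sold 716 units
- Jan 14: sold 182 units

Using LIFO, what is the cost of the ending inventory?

Jan 5, 193 sold [LIFO — newest first]: 168 @ $21 + 25 @ $22 = $4,078
Jan 11, 716 sold [LIFO — newest first]: 368 @ $14 + 348 @ $18 = $11,416
Jan 14, 182 sold [LIFO — newest first]: 15 @ $18 + 167 @ $18 = $3,276
Total COGS = $4,078 + $11,416 + $3,276 = $18,770
Ending inventory: 40 @ $22 + 85 @ $18 = $2,410

Ending inventory = $2,410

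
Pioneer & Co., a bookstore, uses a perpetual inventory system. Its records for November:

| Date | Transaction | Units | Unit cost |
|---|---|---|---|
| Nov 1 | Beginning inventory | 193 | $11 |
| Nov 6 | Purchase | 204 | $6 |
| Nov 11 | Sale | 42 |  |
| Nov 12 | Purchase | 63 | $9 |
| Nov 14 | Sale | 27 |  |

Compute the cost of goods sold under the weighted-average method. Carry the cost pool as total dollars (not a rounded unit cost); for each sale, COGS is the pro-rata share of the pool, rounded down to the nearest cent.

After Nov 1: 193 on hand, pool $2,123.00 (≈ $11.0000 each)
After Nov 6: 397 on hand, pool $3,347.00 (≈ $8.4307 each)
Nov 11, sell 42: 42/397 × $3,347.00 → $354.09
After Nov 12: 418 on hand, pool $3,559.91 (≈ $8.5165 each)
Nov 14, sell 27: 27/418 × $3,559.91 → $229.94
Total COGS = $354.09 + $229.94 = $584.03
Ending inventory (cost pool remaining) = $3,329.97
Check: goods available $3,914.00 = COGS $584.03 + ending $3,329.97

COGS = $584.03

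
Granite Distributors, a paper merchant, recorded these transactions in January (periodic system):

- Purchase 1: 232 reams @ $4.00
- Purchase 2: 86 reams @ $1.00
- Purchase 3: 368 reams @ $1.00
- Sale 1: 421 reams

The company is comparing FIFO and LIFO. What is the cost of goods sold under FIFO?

FIFO COGS: 232 @ $4.00 + 86 @ $1.00 + 103 @ $1.00 = $1,117.00
LIFO COGS: 368 @ $1.00 + 53 @ $1.00 = $421.00

COGS = $1,117.00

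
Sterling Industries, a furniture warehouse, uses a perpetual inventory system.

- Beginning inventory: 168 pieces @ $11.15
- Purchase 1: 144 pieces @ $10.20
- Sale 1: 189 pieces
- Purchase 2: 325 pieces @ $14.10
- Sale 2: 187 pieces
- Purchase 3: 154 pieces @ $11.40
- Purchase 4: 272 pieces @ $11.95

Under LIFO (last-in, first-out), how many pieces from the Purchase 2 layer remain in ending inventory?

138

Sale 1 (189) [LIFO — newest first]: 144 @ $10.20 + 45 @ $11.15 = $1,970.55
Sale 2 (187) [LIFO — newest first]: 187 @ $14.10 = $2,636.70
Total COGS = $1,970.55 + $2,636.70 = $4,607.25
Ending inventory: 123 @ $11.15 + 138 @ $14.10 + 154 @ $11.40 + 272 @ $11.95 = $8,323.25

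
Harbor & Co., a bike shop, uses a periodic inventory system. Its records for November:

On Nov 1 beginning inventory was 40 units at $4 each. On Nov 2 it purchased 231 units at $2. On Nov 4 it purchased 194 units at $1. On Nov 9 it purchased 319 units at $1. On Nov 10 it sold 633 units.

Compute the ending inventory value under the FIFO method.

Nov 10, 633 sold [FIFO — oldest first]: 40 @ $4 + 231 @ $2 + 194 @ $1 + 168 @ $1 = $984
Ending inventory: 151 @ $1 = $151
Check: goods available $1,135 = COGS $984 + ending $151

Ending inventory = $151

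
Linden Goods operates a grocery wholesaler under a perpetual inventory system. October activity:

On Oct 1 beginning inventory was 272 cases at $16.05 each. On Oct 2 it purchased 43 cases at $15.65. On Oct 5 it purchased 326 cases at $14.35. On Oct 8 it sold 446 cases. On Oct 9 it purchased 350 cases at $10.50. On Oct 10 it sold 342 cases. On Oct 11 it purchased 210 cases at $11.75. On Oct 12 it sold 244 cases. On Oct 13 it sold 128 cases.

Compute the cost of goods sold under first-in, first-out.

COGS = $15,377.40

Oct 8, 446 sold [FIFO — oldest first]: 272 @ $16.05 + 43 @ $15.65 + 131 @ $14.35 = $6,918.40
Oct 10, 342 sold [FIFO — oldest first]: 195 @ $14.35 + 147 @ $10.50 = $4,341.75
Oct 12, 244 sold [FIFO — oldest first]: 203 @ $10.50 + 41 @ $11.75 = $2,613.25
Oct 13, 128 sold [FIFO — oldest first]: 128 @ $11.75 = $1,504.00
Total COGS = $6,918.40 + $4,341.75 + $2,613.25 + $1,504.00 = $15,377.40
Ending inventory: 41 @ $11.75 = $481.75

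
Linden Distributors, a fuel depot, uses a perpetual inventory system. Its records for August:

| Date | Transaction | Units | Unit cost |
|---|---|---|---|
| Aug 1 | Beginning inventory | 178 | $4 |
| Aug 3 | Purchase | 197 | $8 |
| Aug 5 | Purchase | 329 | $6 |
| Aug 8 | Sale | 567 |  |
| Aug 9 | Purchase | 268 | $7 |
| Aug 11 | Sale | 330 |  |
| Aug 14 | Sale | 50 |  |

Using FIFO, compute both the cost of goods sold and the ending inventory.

Aug 8, 567 sold [FIFO — oldest first]: 178 @ $4 + 197 @ $8 + 192 @ $6 = $3,440
Aug 11, 330 sold [FIFO — oldest first]: 137 @ $6 + 193 @ $7 = $2,173
Aug 14, 50 sold [FIFO — oldest first]: 50 @ $7 = $350
Total COGS = $3,440 + $2,173 + $350 = $5,963
Ending inventory: 25 @ $7 = $175

COGS = $5,963; ending inventory = $175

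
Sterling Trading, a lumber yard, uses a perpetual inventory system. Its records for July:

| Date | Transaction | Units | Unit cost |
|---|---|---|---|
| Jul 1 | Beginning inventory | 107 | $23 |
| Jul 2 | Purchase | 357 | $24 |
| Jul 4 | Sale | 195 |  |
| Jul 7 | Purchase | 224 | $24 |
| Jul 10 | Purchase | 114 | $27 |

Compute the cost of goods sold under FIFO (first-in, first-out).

Jul 4, 195 sold [FIFO — oldest first]: 107 @ $23 + 88 @ $24 = $4,573
Ending inventory: 269 @ $24 + 224 @ $24 + 114 @ $27 = $14,910

COGS = $4,573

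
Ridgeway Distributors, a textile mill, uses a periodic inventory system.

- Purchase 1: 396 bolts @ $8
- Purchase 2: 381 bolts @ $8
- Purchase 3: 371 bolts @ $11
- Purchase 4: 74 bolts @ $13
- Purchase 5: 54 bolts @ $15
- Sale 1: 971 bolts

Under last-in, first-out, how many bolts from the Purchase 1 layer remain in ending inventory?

Sale 1 (971) [LIFO — newest first]: 54 @ $15 + 74 @ $13 + 371 @ $11 + 381 @ $8 + 91 @ $8 = $9,629
Ending inventory: 305 @ $8 = $2,440

305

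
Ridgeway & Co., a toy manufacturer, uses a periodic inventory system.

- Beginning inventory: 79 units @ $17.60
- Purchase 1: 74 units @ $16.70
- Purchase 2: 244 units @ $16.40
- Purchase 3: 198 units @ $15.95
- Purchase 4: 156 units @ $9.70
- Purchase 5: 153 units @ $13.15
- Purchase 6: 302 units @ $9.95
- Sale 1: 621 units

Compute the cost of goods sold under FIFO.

Sale 1 (621) [FIFO — oldest first]: 79 @ $17.60 + 74 @ $16.70 + 244 @ $16.40 + 198 @ $15.95 + 26 @ $9.70 = $10,038.10
Ending inventory: 130 @ $9.70 + 153 @ $13.15 + 302 @ $9.95 = $6,277.85

COGS = $10,038.10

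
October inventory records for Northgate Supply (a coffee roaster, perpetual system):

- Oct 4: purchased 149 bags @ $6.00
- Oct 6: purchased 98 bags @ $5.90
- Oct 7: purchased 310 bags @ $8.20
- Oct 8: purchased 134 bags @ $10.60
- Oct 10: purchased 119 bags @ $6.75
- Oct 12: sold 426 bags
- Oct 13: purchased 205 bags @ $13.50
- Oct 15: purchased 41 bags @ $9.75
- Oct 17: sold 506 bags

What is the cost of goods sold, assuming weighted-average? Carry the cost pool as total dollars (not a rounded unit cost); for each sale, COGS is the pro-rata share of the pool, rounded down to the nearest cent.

After Oct 4: 149 on hand, pool $894.00 (≈ $6.0000 each)
After Oct 6: 247 on hand, pool $1,472.20 (≈ $5.9603 each)
After Oct 7: 557 on hand, pool $4,014.20 (≈ $7.2068 each)
After Oct 8: 691 on hand, pool $5,434.60 (≈ $7.8648 each)
After Oct 10: 810 on hand, pool $6,237.85 (≈ $7.7010 each)
Oct 12, sell 426: 426/810 × $6,237.85 → $3,280.64
After Oct 13: 589 on hand, pool $5,724.71 (≈ $9.7194 each)
After Oct 15: 630 on hand, pool $6,124.46 (≈ $9.7214 each)
Oct 17, sell 506: 506/630 × $6,124.46 → $4,919.01
Total COGS = $3,280.64 + $4,919.01 = $8,199.65
Ending inventory (cost pool remaining) = $1,205.45

COGS = $8,199.65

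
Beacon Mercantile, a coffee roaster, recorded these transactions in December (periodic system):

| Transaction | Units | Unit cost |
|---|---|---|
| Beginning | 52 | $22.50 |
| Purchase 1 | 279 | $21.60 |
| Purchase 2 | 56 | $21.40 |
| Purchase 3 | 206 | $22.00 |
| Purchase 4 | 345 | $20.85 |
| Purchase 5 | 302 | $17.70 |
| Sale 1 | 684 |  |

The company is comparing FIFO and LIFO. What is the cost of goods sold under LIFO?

COGS = $13,352.65

FIFO COGS: 52 @ $22.50 + 279 @ $21.60 + 56 @ $21.40 + 206 @ $22.00 + 91 @ $20.85 = $14,824.15
LIFO COGS: 302 @ $17.70 + 345 @ $20.85 + 37 @ $22.00 = $13,352.65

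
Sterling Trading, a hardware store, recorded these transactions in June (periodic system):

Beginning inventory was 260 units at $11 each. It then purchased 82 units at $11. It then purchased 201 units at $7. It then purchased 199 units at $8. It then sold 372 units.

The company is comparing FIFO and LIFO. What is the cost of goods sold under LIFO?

COGS = $2,803

FIFO COGS: 260 @ $11 + 82 @ $11 + 30 @ $7 = $3,972
LIFO COGS: 199 @ $8 + 173 @ $7 = $2,803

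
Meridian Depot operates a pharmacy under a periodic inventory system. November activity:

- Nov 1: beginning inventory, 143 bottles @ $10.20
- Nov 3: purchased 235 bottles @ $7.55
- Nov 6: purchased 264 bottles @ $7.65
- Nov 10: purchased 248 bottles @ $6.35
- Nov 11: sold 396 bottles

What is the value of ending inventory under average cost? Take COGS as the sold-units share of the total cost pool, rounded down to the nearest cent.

Nov 11, sell 396: 396/890 × $6,827.25 → $3,037.74
Ending inventory (cost pool remaining) = $3,789.51
Check: goods available $6,827.25 = COGS $3,037.74 + ending $3,789.51

Ending inventory = $3,789.51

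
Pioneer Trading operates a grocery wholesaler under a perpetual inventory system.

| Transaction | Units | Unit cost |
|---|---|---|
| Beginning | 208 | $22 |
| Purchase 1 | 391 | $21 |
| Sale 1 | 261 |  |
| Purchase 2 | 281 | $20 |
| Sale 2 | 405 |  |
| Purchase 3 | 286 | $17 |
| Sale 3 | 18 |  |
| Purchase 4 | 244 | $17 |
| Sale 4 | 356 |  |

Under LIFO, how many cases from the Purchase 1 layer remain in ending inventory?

Sale 1 (261) [LIFO — newest first]: 261 @ $21 = $5,481
Sale 2 (405) [LIFO — newest first]: 281 @ $20 + 124 @ $21 = $8,224
Sale 3 (18) [LIFO — newest first]: 18 @ $17 = $306
Sale 4 (356) [LIFO — newest first]: 244 @ $17 + 112 @ $17 = $6,052
Total COGS = $5,481 + $8,224 + $306 + $6,052 = $20,063
Ending inventory: 208 @ $22 + 6 @ $21 + 156 @ $17 = $7,354
Check: goods available $27,417 = COGS $20,063 + ending $7,354

6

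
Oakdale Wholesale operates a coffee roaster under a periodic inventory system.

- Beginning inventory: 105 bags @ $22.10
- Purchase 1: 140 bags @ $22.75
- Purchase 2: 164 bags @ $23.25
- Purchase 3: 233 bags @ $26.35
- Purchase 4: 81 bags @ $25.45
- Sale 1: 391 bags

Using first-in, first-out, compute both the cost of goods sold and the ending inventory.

Sale 1 (391) [FIFO — oldest first]: 105 @ $22.10 + 140 @ $22.75 + 146 @ $23.25 = $8,900.00
Ending inventory: 18 @ $23.25 + 233 @ $26.35 + 81 @ $25.45 = $8,619.50

COGS = $8,900.00; ending inventory = $8,619.50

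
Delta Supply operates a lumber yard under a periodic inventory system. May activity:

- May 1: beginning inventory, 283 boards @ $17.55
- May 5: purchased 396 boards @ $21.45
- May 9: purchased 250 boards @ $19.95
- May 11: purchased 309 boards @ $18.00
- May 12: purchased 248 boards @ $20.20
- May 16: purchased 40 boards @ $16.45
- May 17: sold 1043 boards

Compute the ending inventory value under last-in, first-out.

May 17, 1043 sold [LIFO — newest first]: 40 @ $16.45 + 248 @ $20.20 + 309 @ $18.00 + 250 @ $19.95 + 196 @ $21.45 = $20,421.30
Ending inventory: 283 @ $17.55 + 200 @ $21.45 = $9,256.65
Check: goods available $29,677.95 = COGS $20,421.30 + ending $9,256.65

Ending inventory = $9,256.65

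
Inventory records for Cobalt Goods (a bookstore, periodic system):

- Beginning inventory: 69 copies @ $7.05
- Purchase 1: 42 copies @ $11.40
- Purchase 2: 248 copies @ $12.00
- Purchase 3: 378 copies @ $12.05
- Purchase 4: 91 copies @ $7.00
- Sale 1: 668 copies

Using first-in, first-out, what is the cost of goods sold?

COGS = $7,664.70

Sale 1 (668) [FIFO — oldest first]: 69 @ $7.05 + 42 @ $11.40 + 248 @ $12.00 + 309 @ $12.05 = $7,664.70
Ending inventory: 69 @ $12.05 + 91 @ $7.00 = $1,468.45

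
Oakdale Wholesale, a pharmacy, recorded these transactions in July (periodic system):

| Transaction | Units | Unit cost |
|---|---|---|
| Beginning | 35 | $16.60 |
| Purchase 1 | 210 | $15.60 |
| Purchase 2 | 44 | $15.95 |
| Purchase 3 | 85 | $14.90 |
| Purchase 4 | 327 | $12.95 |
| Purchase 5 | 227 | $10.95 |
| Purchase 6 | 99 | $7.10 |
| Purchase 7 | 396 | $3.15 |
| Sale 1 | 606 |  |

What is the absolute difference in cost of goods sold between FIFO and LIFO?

FIFO COGS: 35 @ $16.60 + 210 @ $15.60 + 44 @ $15.95 + 85 @ $14.90 + 232 @ $12.95 = $8,829.70
LIFO COGS: 396 @ $3.15 + 99 @ $7.10 + 111 @ $10.95 = $3,165.75
Difference = |$8,829.70 − $3,165.75| = $5,663.95

$5,663.95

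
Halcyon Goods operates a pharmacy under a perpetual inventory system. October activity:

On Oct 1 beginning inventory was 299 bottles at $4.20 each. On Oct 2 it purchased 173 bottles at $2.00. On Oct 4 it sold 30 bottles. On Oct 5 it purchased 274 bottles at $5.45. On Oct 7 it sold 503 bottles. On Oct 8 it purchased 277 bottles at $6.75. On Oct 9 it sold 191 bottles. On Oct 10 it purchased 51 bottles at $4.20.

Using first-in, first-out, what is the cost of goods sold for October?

Oct 4, 30 sold [FIFO — oldest first]: 30 @ $4.20 = $126.00
Oct 7, 503 sold [FIFO — oldest first]: 269 @ $4.20 + 173 @ $2.00 + 61 @ $5.45 = $1,808.25
Oct 9, 191 sold [FIFO — oldest first]: 191 @ $5.45 = $1,040.95
Total COGS = $126.00 + $1,808.25 + $1,040.95 = $2,975.20
Ending inventory: 22 @ $5.45 + 277 @ $6.75 + 51 @ $4.20 = $2,203.85

COGS = $2,975.20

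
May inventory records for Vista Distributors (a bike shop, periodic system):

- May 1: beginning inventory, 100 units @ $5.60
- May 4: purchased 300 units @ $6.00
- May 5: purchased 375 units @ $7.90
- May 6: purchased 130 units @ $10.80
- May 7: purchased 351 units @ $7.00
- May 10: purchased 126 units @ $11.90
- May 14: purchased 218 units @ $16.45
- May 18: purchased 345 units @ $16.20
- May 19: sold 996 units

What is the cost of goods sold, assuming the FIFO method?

May 19, 996 sold [FIFO — oldest first]: 100 @ $5.60 + 300 @ $6.00 + 375 @ $7.90 + 130 @ $10.80 + 91 @ $7.00 = $7,363.50
Ending inventory: 260 @ $7.00 + 126 @ $11.90 + 218 @ $16.45 + 345 @ $16.20 = $12,494.50
Check: goods available $19,858.00 = COGS $7,363.50 + ending $12,494.50

COGS = $7,363.50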